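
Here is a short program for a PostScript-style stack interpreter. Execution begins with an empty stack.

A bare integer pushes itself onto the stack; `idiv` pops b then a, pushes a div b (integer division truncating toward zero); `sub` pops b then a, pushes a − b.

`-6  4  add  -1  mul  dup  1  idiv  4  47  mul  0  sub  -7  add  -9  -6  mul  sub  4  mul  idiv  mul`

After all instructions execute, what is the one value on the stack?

0

-6    [-6]
4     [-6, 4]
add   [-2]
-1    [-2, -1]
mul   [2]
dup   [2, 2]
1     [2, 2, 1]
idiv  [2, 2]
4     [2, 2, 4]
47    [2, 2, 4, 47]
mul   [2, 2, 188]
0     [2, 2, 188, 0]
sub   [2, 2, 188]
-7    [2, 2, 188, -7]
add   [2, 2, 181]
-9    [2, 2, 181, -9]
-6    [2, 2, 181, -9, -6]
mul   [2, 2, 181, 54]
sub   [2, 2, 127]
4     [2, 2, 127, 4]
mul   [2, 2, 508]
idiv  [2, 0]
mul   [0]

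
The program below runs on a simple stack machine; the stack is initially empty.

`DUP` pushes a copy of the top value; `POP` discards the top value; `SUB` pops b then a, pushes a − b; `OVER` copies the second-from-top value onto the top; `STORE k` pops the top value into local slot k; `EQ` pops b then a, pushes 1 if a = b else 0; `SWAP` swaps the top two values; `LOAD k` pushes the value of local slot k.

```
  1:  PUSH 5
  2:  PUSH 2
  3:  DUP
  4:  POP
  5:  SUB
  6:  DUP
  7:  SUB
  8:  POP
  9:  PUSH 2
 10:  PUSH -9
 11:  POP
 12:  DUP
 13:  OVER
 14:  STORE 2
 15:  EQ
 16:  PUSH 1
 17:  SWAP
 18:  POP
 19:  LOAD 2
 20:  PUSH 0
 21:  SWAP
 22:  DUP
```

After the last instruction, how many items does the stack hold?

4

PUSH 5  : [5]
PUSH 2  : [5, 2]
DUP     : [5, 2, 2]
POP     : [5, 2]
SUB     : [3]
DUP     : [3, 3]
SUB     : [0]
POP     : []
PUSH 2  : [2]
PUSH -9 : [2, -9]
POP     : [2]
DUP     : [2, 2]
OVER    : [2, 2, 2]
STORE 2 : [2, 2]
EQ      : [1]
PUSH 1  : [1, 1]
SWAP    : [1, 1]
POP     : [1]
LOAD 2  : [1, 2]
PUSH 0  : [1, 2, 0]
SWAP    : [1, 0, 2]
DUP     : [1, 0, 2, 2]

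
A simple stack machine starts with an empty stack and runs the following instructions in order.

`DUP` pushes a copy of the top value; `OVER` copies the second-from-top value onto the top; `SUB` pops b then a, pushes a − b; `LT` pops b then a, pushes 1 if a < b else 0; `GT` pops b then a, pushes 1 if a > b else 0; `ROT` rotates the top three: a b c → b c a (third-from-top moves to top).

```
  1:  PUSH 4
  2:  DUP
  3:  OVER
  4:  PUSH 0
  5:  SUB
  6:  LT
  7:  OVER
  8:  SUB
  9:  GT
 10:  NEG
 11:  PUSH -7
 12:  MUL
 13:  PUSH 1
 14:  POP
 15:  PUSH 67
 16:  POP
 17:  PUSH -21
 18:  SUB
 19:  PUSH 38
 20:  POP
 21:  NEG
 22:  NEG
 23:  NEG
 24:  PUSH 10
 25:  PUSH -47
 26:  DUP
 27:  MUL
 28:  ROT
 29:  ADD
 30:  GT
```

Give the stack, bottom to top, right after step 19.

PUSH 4   -> [4]
DUP      -> [4, 4]
OVER     -> [4, 4, 4]
PUSH 0   -> [4, 4, 4, 0]
SUB      -> [4, 4, 4]
LT       -> [4, 0]
OVER     -> [4, 0, 4]
SUB      -> [4, -4]
GT       -> [1]
NEG      -> [-1]
PUSH -7  -> [-1, -7]
MUL      -> [7]
PUSH 1   -> [7, 1]
POP      -> [7]
PUSH 67  -> [7, 67]
POP      -> [7]
PUSH -21 -> [7, -21]
SUB      -> [28]
PUSH 38  -> [28, 38]

[28, 38]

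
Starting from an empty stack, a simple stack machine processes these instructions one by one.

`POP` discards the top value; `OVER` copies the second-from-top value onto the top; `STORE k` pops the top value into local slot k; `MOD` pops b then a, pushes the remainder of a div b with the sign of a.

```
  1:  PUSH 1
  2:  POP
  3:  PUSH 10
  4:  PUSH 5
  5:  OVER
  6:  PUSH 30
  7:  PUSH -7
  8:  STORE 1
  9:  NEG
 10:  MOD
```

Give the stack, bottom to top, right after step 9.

[10, 5, 10, -30]

PUSH 1  → 1
POP     → (empty)
PUSH 10 → 10
PUSH 5  → 10 5
OVER    → 10 5 10
PUSH 30 → 10 5 10 30
PUSH -7 → 10 5 10 30 -7
STORE 1 → 10 5 10 30
NEG     → 10 5 10 -30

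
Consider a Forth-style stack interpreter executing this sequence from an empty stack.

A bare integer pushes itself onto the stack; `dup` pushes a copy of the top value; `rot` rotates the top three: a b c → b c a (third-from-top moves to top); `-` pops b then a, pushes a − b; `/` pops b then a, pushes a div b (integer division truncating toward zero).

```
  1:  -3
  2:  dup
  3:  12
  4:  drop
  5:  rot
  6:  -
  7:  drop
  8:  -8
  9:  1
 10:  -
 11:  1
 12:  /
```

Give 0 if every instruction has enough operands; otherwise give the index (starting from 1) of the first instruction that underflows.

-3   : [-3]
dup  : [-3, -3]
12   : [-3, -3, 12]
drop : [-3, -3]
rot  — needs 3 operands, stack has 2 → underflow

5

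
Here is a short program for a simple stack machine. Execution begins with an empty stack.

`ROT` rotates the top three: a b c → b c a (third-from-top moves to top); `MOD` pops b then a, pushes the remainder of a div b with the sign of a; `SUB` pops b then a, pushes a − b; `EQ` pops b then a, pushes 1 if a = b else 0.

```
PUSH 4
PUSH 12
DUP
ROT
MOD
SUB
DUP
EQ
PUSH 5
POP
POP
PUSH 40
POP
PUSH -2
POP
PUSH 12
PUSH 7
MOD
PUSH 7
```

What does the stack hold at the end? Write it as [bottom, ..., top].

PUSH 4  → [4]
PUSH 12 → [4, 12]
DUP     → [4, 12, 12]
ROT     → [12, 12, 4]
MOD     → [12, 0]
SUB     → [12]
DUP     → [12, 12]
EQ      → [1]
PUSH 5  → [1, 5]
POP     → [1]
POP     → []
PUSH 40 → [40]
POP     → []
PUSH -2 → [-2]
POP     → []
PUSH 12 → [12]
PUSH 7  → [12, 7]
MOD     → [5]
PUSH 7  → [5, 7]

[5, 7]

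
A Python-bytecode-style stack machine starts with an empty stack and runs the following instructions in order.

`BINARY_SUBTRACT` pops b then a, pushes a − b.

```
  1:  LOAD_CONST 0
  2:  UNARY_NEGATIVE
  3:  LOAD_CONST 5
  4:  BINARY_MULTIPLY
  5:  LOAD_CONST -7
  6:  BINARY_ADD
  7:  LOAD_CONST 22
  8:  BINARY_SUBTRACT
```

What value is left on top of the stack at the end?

-29

LOAD_CONST 0     0
UNARY_NEGATIVE   0
LOAD_CONST 5     0 5
BINARY_MULTIPLY  0
LOAD_CONST -7    0 -7
BINARY_ADD       -7
LOAD_CONST 22    -7 22
BINARY_SUBTRACT  -29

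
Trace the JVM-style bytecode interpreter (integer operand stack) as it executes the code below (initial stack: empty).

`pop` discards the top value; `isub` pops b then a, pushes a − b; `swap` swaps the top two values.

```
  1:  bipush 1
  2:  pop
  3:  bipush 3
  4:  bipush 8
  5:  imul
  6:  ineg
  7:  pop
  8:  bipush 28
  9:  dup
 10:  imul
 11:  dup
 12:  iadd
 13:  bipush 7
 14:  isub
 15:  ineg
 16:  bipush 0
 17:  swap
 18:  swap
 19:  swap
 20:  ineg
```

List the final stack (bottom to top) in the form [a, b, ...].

[0, 1561]

bipush 1  : [1]
pop       : []
bipush 3  : [3]
bipush 8  : [3, 8]
imul      : [24]
ineg      : [-24]
pop       : []
bipush 28 : [28]
dup       : [28, 28]
imul      : [784]
dup       : [784, 784]
iadd      : [1568]
bipush 7  : [1568, 7]
isub      : [1561]
ineg      : [-1561]
bipush 0  : [-1561, 0]
swap      : [0, -1561]
swap      : [-1561, 0]
swap      : [0, -1561]
ineg      : [0, 1561]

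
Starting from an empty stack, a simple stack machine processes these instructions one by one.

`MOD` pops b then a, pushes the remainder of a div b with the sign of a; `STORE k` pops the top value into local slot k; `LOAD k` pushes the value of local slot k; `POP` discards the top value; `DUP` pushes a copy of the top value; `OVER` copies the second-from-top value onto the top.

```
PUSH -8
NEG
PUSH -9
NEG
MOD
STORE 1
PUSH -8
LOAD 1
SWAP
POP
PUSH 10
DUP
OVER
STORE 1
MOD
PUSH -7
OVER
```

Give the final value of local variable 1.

10

PUSH -8 : [-8]
NEG     : [8]
PUSH -9 : [8, -9]
NEG     : [8, 9]
MOD     : [8]
STORE 1 : []
PUSH -8 : [-8]
LOAD 1  : [-8, 8]
SWAP    : [8, -8]
POP     : [8]
PUSH 10 : [8, 10]
DUP     : [8, 10, 10]
OVER    : [8, 10, 10, 10]
STORE 1 : [8, 10, 10]
MOD     : [8, 0]
PUSH -7 : [8, 0, -7]
OVER    : [8, 0, -7, 0]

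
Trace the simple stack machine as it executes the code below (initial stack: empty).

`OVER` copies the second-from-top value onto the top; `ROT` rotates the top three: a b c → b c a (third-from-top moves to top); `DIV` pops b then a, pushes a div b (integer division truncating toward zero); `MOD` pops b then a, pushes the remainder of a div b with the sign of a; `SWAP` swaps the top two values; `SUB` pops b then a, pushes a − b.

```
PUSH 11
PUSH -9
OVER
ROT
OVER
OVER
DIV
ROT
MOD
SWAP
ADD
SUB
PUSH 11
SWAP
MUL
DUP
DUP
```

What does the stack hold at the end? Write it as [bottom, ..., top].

PUSH 11 -> 11
PUSH -9 -> 11 -9
OVER    -> 11 -9 11
ROT     -> -9 11 11
OVER    -> -9 11 11 11
OVER    -> -9 11 11 11 11
DIV     -> -9 11 11 1
ROT     -> -9 11 1 11
MOD     -> -9 11 1
SWAP    -> -9 1 11
ADD     -> -9 12
SUB     -> -21
PUSH 11 -> -21 11
SWAP    -> 11 -21
MUL     -> -231
DUP     -> -231 -231
DUP     -> -231 -231 -231

[-231, -231, -231]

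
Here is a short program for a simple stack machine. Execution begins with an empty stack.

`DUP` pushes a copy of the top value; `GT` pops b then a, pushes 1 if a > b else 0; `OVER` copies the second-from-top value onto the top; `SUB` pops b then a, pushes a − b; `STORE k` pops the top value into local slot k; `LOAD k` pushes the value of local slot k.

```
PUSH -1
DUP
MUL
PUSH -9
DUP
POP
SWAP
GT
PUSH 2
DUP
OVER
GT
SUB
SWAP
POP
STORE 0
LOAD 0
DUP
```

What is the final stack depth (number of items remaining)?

2

PUSH -1 → -1
DUP     → -1 -1
MUL     → 1
PUSH -9 → 1 -9
DUP     → 1 -9 -9
POP     → 1 -9
SWAP    → -9 1
GT      → 0
PUSH 2  → 0 2
DUP     → 0 2 2
OVER    → 0 2 2 2
GT      → 0 2 0
SUB     → 0 2
SWAP    → 2 0
POP     → 2
STORE 0 → (empty)
LOAD 0  → 2
DUP     → 2 2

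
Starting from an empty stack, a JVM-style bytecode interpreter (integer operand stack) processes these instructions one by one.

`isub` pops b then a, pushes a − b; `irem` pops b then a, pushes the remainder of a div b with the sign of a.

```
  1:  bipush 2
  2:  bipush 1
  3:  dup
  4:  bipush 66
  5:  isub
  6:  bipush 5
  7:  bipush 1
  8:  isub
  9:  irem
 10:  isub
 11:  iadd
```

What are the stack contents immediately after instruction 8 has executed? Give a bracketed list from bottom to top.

bipush 2  → [2]
bipush 1  → [2, 1]
dup       → [2, 1, 1]
bipush 66 → [2, 1, 1, 66]
isub      → [2, 1, -65]
bipush 5  → [2, 1, -65, 5]
bipush 1  → [2, 1, -65, 5, 1]
isub      → [2, 1, -65, 4]

[2, 1, -65, 4]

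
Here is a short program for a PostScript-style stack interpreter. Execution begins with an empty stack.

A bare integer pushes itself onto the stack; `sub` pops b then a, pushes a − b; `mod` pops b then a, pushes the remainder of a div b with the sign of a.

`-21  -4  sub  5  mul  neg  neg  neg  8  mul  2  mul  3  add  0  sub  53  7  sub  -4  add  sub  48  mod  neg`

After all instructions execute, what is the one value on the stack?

-21 : -21
-4  : -21 -4
sub : -17
5   : -17 5
mul : -85
neg : 85
neg : -85
neg : 85
8   : 85 8
mul : 680
2   : 680 2
mul : 1360
3   : 1360 3
add : 1363
0   : 1363 0
sub : 1363
53  : 1363 53
7   : 1363 53 7
sub : 1363 46
-4  : 1363 46 -4
add : 1363 42
sub : 1321
48  : 1321 48
mod : 25
neg : -25

-25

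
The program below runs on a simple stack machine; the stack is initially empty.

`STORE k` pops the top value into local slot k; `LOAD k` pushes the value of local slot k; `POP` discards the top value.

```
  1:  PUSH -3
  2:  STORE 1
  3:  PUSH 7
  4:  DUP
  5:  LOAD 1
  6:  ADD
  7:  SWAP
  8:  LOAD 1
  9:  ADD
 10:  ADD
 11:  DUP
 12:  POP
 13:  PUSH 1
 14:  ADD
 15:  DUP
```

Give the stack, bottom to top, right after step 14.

[9]

PUSH -3 → -3
STORE 1 → (empty)
PUSH 7  → 7
DUP     → 7 7
LOAD 1  → 7 7 -3
ADD     → 7 4
SWAP    → 4 7
LOAD 1  → 4 7 -3
ADD     → 4 4
ADD     → 8
DUP     → 8 8
POP     → 8
PUSH 1  → 8 1
ADD     → 9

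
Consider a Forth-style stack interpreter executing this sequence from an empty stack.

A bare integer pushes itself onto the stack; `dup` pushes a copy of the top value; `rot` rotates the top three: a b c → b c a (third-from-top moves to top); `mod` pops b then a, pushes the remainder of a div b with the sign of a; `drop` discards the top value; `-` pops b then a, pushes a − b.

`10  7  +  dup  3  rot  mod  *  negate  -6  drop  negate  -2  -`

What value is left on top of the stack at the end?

53

10     → 10
7      → 10 7
+      → 17
dup    → 17 17
3      → 17 17 3
rot    → 17 3 17
mod    → 17 3
*      → 51
negate → -51
-6     → -51 -6
drop   → -51
negate → 51
-2     → 51 -2
-      → 53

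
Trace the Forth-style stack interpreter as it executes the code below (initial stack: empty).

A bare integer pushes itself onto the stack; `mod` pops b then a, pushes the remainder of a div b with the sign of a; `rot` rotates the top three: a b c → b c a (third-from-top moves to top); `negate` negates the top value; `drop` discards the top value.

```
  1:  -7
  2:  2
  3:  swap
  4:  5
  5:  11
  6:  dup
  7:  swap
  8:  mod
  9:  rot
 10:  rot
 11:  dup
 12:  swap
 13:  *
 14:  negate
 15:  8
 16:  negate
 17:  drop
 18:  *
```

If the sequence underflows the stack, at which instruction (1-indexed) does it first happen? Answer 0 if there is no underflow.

-7      [-7]
2       [-7, 2]
swap    [2, -7]
5       [2, -7, 5]
11      [2, -7, 5, 11]
dup     [2, -7, 5, 11, 11]
swap    [2, -7, 5, 11, 11]
mod     [2, -7, 5, 0]
rot     [2, 5, 0, -7]
rot     [2, 0, -7, 5]
dup     [2, 0, -7, 5, 5]
swap    [2, 0, -7, 5, 5]
*       [2, 0, -7, 25]
negate  [2, 0, -7, -25]
8       [2, 0, -7, -25, 8]
negate  [2, 0, -7, -25, -8]
drop    [2, 0, -7, -25]
*       [2, 0, 175]

0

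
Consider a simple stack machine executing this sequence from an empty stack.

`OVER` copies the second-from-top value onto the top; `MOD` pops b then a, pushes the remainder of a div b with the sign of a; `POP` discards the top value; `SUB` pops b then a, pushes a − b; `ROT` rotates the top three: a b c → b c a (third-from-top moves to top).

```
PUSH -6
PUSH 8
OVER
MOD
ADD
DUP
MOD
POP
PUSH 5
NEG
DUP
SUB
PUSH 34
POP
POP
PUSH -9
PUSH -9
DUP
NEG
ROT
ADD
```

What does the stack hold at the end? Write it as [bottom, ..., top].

[-9, 0]

PUSH -6 → -6
PUSH 8  → -6 8
OVER    → -6 8 -6
MOD     → -6 2
ADD     → -4
DUP     → -4 -4
MOD     → 0
POP     → (empty)
PUSH 5  → 5
NEG     → -5
DUP     → -5 -5
SUB     → 0
PUSH 34 → 0 34
POP     → 0
POP     → (empty)
PUSH -9 → -9
PUSH -9 → -9 -9
DUP     → -9 -9 -9
NEG     → -9 -9 9
ROT     → -9 9 -9
ADD     → -9 0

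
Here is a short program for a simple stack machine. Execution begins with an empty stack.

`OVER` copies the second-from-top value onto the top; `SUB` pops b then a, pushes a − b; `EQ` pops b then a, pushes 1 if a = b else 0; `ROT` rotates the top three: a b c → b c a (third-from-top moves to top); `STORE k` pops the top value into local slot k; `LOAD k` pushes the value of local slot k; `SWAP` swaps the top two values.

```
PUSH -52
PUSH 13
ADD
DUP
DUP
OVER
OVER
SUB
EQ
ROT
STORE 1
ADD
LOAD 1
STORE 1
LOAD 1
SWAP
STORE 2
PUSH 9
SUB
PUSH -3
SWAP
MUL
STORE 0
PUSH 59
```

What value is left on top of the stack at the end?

PUSH -52  -52
PUSH 13   -52 13
ADD       -39
DUP       -39 -39
DUP       -39 -39 -39
OVER      -39 -39 -39 -39
OVER      -39 -39 -39 -39 -39
SUB       -39 -39 -39 0
EQ        -39 -39 0
ROT       -39 0 -39
STORE 1   -39 0
ADD       -39
LOAD 1    -39 -39
STORE 1   -39
LOAD 1    -39 -39
SWAP      -39 -39
STORE 2   -39
PUSH 9    -39 9
SUB       -48
PUSH -3   -48 -3
SWAP      -3 -48
MUL       144
STORE 0   (empty)
PUSH 59   59

59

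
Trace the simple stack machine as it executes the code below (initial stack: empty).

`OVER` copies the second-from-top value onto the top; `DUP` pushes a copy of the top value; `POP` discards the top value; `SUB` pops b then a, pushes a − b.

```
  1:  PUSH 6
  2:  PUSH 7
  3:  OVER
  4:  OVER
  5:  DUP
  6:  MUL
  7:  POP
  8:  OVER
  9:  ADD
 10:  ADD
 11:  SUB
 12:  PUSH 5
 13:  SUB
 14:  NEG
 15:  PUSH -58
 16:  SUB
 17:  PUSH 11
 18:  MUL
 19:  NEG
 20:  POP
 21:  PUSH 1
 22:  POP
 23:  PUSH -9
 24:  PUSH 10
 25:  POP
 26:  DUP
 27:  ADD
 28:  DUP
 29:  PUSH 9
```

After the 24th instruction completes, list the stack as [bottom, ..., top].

PUSH 6   -> 6
PUSH 7   -> 6 7
OVER     -> 6 7 6
OVER     -> 6 7 6 7
DUP      -> 6 7 6 7 7
MUL      -> 6 7 6 49
POP      -> 6 7 6
OVER     -> 6 7 6 7
ADD      -> 6 7 13
ADD      -> 6 20
SUB      -> -14
PUSH 5   -> -14 5
SUB      -> -19
NEG      -> 19
PUSH -58 -> 19 -58
SUB      -> 77
PUSH 11  -> 77 11
MUL      -> 847
NEG      -> -847
POP      -> (empty)
PUSH 1   -> 1
POP      -> (empty)
PUSH -9  -> -9
PUSH 10  -> -9 10

[-9, 10]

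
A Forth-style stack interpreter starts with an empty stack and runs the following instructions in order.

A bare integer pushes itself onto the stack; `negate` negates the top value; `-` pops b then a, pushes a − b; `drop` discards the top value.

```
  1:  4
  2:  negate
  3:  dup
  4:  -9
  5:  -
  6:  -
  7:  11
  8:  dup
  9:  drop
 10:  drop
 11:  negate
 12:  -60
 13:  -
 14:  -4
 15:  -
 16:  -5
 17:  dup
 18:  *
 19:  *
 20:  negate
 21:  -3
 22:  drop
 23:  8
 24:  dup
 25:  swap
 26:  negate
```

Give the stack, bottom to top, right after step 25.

4      → 4
negate → -4
dup    → -4 -4
-9     → -4 -4 -9
-      → -4 5
-      → -9
11     → -9 11
dup    → -9 11 11
drop   → -9 11
drop   → -9
negate → 9
-60    → 9 -60
-      → 69
-4     → 69 -4
-      → 73
-5     → 73 -5
dup    → 73 -5 -5
*      → 73 25
*      → 1825
negate → -1825
-3     → -1825 -3
drop   → -1825
8      → -1825 8
dup    → -1825 8 8
swap   → -1825 8 8

[-1825, 8, 8]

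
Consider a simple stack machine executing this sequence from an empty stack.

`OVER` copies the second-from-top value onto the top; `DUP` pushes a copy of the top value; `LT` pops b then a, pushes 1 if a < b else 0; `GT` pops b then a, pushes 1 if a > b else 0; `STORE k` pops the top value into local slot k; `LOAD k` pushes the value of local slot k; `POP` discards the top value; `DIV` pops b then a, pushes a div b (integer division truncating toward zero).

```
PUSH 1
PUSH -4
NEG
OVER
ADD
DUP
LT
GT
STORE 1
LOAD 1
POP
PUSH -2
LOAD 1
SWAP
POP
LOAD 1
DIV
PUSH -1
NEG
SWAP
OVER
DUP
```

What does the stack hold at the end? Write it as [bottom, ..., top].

PUSH 1   [1]
PUSH -4  [1, -4]
NEG      [1, 4]
OVER     [1, 4, 1]
ADD      [1, 5]
DUP      [1, 5, 5]
LT       [1, 0]
GT       [1]
STORE 1  []
LOAD 1   [1]
POP      []
PUSH -2  [-2]
LOAD 1   [-2, 1]
SWAP     [1, -2]
POP      [1]
LOAD 1   [1, 1]
DIV      [1]
PUSH -1  [1, -1]
NEG      [1, 1]
SWAP     [1, 1]
OVER     [1, 1, 1]
DUP      [1, 1, 1, 1]

[1, 1, 1, 1]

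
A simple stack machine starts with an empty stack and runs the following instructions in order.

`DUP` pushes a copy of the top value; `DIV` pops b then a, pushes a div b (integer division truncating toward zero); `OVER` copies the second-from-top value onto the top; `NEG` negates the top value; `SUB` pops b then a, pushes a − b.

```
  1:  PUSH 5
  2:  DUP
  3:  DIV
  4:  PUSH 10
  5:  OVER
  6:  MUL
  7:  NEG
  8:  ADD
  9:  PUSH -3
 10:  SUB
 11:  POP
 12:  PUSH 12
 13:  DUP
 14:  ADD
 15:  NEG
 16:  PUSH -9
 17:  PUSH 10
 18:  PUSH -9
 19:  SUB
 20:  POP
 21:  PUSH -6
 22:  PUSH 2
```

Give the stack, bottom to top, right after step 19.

[-24, -9, 19]

PUSH 5  -> [5]
DUP     -> [5, 5]
DIV     -> [1]
PUSH 10 -> [1, 10]
OVER    -> [1, 10, 1]
MUL     -> [1, 10]
NEG     -> [1, -10]
ADD     -> [-9]
PUSH -3 -> [-9, -3]
SUB     -> [-6]
POP     -> []
PUSH 12 -> [12]
DUP     -> [12, 12]
ADD     -> [24]
NEG     -> [-24]
PUSH -9 -> [-24, -9]
PUSH 10 -> [-24, -9, 10]
PUSH -9 -> [-24, -9, 10, -9]
SUB     -> [-24, -9, 19]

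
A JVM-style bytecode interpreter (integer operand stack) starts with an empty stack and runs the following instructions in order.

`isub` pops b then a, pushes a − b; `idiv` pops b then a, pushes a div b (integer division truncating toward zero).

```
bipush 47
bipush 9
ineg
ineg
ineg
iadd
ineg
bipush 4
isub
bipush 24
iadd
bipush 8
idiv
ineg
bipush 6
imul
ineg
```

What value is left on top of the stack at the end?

bipush 47  47
bipush 9   47 9
ineg       47 -9
ineg       47 9
ineg       47 -9
iadd       38
ineg       -38
bipush 4   -38 4
isub       -42
bipush 24  -42 24
iadd       -18
bipush 8   -18 8
idiv       -2
ineg       2
bipush 6   2 6
imul       12
ineg       -12

-12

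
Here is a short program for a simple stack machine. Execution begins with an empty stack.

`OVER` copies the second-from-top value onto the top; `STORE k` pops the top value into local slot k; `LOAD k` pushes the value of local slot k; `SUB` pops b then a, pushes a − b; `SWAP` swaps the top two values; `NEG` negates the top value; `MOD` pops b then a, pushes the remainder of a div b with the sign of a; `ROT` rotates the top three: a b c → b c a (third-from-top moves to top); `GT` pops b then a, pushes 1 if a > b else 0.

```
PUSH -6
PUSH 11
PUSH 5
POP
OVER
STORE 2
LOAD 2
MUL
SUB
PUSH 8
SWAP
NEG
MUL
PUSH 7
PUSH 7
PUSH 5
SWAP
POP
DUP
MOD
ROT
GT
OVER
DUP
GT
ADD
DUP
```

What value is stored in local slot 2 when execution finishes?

-6

PUSH -6 : [-6]
PUSH 11 : [-6, 11]
PUSH 5  : [-6, 11, 5]
POP     : [-6, 11]
OVER    : [-6, 11, -6]
STORE 2 : [-6, 11]
LOAD 2  : [-6, 11, -6]
MUL     : [-6, -66]
SUB     : [60]
PUSH 8  : [60, 8]
SWAP    : [8, 60]
NEG     : [8, -60]
MUL     : [-480]
PUSH 7  : [-480, 7]
PUSH 7  : [-480, 7, 7]
PUSH 5  : [-480, 7, 7, 5]
SWAP    : [-480, 7, 5, 7]
POP     : [-480, 7, 5]
DUP     : [-480, 7, 5, 5]
MOD     : [-480, 7, 0]
ROT     : [7, 0, -480]
GT      : [7, 1]
OVER    : [7, 1, 7]
DUP     : [7, 1, 7, 7]
GT      : [7, 1, 0]
ADD     : [7, 1]
DUP     : [7, 1, 1]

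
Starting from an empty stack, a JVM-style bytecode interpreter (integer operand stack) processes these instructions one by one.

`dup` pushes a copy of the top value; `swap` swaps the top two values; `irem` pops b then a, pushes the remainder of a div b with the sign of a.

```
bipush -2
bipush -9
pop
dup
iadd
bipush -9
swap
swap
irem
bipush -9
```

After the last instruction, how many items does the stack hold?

2

bipush -2 : [-2]
bipush -9 : [-2, -9]
pop       : [-2]
dup       : [-2, -2]
iadd      : [-4]
bipush -9 : [-4, -9]
swap      : [-9, -4]
swap      : [-4, -9]
irem      : [-4]
bipush -9 : [-4, -9]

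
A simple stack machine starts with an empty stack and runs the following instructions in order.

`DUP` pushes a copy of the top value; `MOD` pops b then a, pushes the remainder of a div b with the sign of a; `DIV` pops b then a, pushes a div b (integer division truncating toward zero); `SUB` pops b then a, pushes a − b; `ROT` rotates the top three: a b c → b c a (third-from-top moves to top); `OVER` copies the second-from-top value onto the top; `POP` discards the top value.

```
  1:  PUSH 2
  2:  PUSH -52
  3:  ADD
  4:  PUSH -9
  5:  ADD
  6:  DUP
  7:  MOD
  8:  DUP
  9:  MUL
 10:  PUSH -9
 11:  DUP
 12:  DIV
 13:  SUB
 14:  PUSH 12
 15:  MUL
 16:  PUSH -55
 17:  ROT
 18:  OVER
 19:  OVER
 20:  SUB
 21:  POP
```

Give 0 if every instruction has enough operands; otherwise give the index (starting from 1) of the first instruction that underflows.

PUSH 2   : 2
PUSH -52 : 2 -52
ADD      : -50
PUSH -9  : -50 -9
ADD      : -59
DUP      : -59 -59
MOD      : 0
DUP      : 0 0
MUL      : 0
PUSH -9  : 0 -9
DUP      : 0 -9 -9
DIV      : 0 1
SUB      : -1
PUSH 12  : -1 12
MUL      : -12
PUSH -55 : -12 -55
ROT  — needs 3 operands, stack has 2 → underflow

17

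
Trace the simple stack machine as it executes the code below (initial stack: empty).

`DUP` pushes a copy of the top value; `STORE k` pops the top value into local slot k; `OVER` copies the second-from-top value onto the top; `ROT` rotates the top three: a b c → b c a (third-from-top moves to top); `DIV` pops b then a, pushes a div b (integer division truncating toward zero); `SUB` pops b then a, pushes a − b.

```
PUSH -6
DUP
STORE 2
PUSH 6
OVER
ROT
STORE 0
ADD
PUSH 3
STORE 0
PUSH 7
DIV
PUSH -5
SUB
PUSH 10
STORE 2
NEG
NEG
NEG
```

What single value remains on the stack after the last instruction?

-5

PUSH -6 -> [-6]
DUP     -> [-6, -6]
STORE 2 -> [-6]
PUSH 6  -> [-6, 6]
OVER    -> [-6, 6, -6]
ROT     -> [6, -6, -6]
STORE 0 -> [6, -6]
ADD     -> [0]
PUSH 3  -> [0, 3]
STORE 0 -> [0]
PUSH 7  -> [0, 7]
DIV     -> [0]
PUSH -5 -> [0, -5]
SUB     -> [5]
PUSH 10 -> [5, 10]
STORE 2 -> [5]
NEG     -> [-5]
NEG     -> [5]
NEG     -> [-5]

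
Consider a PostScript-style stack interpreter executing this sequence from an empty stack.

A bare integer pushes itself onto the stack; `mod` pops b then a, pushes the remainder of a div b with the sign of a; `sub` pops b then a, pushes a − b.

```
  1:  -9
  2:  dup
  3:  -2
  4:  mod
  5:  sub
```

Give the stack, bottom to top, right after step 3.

[-9, -9, -2]

-9  → -9
dup → -9 -9
-2  → -9 -9 -2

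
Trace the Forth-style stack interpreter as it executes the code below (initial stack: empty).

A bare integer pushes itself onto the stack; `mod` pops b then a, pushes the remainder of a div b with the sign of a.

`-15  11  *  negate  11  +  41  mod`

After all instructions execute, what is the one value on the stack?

-15     -15
11      -15 11
*       -165
negate  165
11      165 11
+       176
41      176 41
mod     12

12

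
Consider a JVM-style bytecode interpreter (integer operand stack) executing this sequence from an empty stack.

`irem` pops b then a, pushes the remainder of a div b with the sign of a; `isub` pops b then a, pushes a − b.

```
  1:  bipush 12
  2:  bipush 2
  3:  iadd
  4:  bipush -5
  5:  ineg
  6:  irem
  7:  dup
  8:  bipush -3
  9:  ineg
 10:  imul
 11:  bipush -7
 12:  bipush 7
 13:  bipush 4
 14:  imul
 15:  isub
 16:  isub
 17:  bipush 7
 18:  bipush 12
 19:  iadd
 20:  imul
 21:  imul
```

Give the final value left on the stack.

3572

bipush 12 : 12
bipush 2  : 12 2
iadd      : 14
bipush -5 : 14 -5
ineg      : 14 5
irem      : 4
dup       : 4 4
bipush -3 : 4 4 -3
ineg      : 4 4 3
imul      : 4 12
bipush -7 : 4 12 -7
bipush 7  : 4 12 -7 7
bipush 4  : 4 12 -7 7 4
imul      : 4 12 -7 28
isub      : 4 12 -35
isub      : 4 47
bipush 7  : 4 47 7
bipush 12 : 4 47 7 12
iadd      : 4 47 19
imul      : 4 893
imul      : 3572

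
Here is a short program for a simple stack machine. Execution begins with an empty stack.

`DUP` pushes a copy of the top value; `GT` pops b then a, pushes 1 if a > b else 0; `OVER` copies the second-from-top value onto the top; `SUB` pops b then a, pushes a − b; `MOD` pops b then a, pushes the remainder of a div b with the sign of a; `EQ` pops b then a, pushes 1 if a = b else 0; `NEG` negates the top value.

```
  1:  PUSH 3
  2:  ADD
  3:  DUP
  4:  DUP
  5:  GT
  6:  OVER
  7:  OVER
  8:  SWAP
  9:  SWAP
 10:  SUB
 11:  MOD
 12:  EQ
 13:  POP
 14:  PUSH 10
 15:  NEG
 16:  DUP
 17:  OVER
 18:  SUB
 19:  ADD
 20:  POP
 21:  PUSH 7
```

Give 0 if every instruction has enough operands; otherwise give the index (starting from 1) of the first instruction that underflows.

2

PUSH 3 -> [3]
ADD  — needs 2 operands, stack has 1 → underflow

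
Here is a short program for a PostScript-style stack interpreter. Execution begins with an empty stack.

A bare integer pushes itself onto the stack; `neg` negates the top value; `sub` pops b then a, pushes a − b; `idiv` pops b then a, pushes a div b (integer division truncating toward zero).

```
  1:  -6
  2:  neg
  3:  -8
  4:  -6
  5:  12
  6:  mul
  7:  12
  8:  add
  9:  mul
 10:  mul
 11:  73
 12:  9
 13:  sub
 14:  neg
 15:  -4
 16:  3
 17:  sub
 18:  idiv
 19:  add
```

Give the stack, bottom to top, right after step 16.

[2880, -64, -4, 3]

-6   -6
neg  6
-8   6 -8
-6   6 -8 -6
12   6 -8 -6 12
mul  6 -8 -72
12   6 -8 -72 12
add  6 -8 -60
mul  6 480
mul  2880
73   2880 73
9    2880 73 9
sub  2880 64
neg  2880 -64
-4   2880 -64 -4
3    2880 -64 -4 3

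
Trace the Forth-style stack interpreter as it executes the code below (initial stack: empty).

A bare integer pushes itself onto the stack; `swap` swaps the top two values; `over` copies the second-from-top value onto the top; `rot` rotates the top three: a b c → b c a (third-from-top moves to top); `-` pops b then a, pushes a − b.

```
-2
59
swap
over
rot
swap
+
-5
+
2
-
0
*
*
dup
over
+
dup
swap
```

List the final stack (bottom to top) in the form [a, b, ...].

-2    -2
59    -2 59
swap  59 -2
over  59 -2 59
rot   -2 59 59
swap  -2 59 59
+     -2 118
-5    -2 118 -5
+     -2 113
2     -2 113 2
-     -2 111
0     -2 111 0
*     -2 0
*     0
dup   0 0
over  0 0 0
+     0 0
dup   0 0 0
swap  0 0 0

[0, 0, 0]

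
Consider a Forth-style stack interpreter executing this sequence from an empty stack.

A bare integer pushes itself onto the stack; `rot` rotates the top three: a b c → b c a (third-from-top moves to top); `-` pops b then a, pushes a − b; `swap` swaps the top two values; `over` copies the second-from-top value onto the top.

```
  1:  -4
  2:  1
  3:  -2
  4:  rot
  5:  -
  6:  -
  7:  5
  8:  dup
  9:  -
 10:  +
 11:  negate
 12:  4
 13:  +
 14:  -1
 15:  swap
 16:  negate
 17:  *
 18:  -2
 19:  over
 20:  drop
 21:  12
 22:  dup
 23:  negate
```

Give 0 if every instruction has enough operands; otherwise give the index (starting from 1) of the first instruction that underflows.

0

-4     : -4
1      : -4 1
-2     : -4 1 -2
rot    : 1 -2 -4
-      : 1 2
-      : -1
5      : -1 5
dup    : -1 5 5
-      : -1 0
+      : -1
negate : 1
4      : 1 4
+      : 5
-1     : 5 -1
swap   : -1 5
negate : -1 -5
*      : 5
-2     : 5 -2
over   : 5 -2 5
drop   : 5 -2
12     : 5 -2 12
dup    : 5 -2 12 12
negate : 5 -2 12 -12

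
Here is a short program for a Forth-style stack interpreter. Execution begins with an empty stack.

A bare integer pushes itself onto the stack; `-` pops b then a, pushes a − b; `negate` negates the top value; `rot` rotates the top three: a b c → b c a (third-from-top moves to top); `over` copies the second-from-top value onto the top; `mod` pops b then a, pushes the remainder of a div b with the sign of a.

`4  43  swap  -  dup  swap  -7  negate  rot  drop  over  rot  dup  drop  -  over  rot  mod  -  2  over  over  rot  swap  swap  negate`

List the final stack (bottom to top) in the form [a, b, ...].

4      → [4]
43     → [4, 43]
swap   → [43, 4]
-      → [39]
dup    → [39, 39]
swap   → [39, 39]
-7     → [39, 39, -7]
negate → [39, 39, 7]
rot    → [39, 7, 39]
drop   → [39, 7]
over   → [39, 7, 39]
rot    → [7, 39, 39]
dup    → [7, 39, 39, 39]
drop   → [7, 39, 39]
-      → [7, 0]
over   → [7, 0, 7]
rot    → [0, 7, 7]
mod    → [0, 0]
-      → [0]
2      → [0, 2]
over   → [0, 2, 0]
over   → [0, 2, 0, 2]
rot    → [0, 0, 2, 2]
swap   → [0, 0, 2, 2]
swap   → [0, 0, 2, 2]
negate → [0, 0, 2, -2]

[0, 0, 2, -2]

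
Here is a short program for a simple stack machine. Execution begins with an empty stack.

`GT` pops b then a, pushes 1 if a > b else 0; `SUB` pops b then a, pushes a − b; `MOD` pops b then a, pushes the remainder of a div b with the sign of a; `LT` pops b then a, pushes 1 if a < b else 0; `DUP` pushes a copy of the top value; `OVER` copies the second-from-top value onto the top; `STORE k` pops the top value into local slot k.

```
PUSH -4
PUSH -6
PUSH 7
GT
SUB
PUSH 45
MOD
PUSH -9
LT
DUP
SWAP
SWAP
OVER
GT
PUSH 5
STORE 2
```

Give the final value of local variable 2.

5

PUSH -4 -> [-4]
PUSH -6 -> [-4, -6]
PUSH 7  -> [-4, -6, 7]
GT      -> [-4, 0]
SUB     -> [-4]
PUSH 45 -> [-4, 45]
MOD     -> [-4]
PUSH -9 -> [-4, -9]
LT      -> [0]
DUP     -> [0, 0]
SWAP    -> [0, 0]
SWAP    -> [0, 0]
OVER    -> [0, 0, 0]
GT      -> [0, 0]
PUSH 5  -> [0, 0, 5]
STORE 2 -> [0, 0]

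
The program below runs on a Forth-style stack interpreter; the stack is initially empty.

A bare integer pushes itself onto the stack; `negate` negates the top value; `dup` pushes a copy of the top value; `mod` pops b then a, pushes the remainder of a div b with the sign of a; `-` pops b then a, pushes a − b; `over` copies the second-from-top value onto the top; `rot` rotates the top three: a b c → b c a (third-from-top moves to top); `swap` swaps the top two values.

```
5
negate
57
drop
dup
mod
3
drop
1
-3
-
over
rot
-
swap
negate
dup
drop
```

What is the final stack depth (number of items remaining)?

5      → [5]
negate → [-5]
57     → [-5, 57]
drop   → [-5]
dup    → [-5, -5]
mod    → [0]
3      → [0, 3]
drop   → [0]
1      → [0, 1]
-3     → [0, 1, -3]
-      → [0, 4]
over   → [0, 4, 0]
rot    → [4, 0, 0]
-      → [4, 0]
swap   → [0, 4]
negate → [0, -4]
dup    → [0, -4, -4]
drop   → [0, -4]

2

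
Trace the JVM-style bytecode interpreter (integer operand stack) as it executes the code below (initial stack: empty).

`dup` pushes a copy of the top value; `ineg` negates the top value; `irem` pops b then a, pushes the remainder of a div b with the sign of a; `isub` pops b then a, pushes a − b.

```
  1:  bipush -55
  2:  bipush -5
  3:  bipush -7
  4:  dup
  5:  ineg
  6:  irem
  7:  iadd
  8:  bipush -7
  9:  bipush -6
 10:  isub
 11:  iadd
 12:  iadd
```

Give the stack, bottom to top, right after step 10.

bipush -55 -> [-55]
bipush -5  -> [-55, -5]
bipush -7  -> [-55, -5, -7]
dup        -> [-55, -5, -7, -7]
ineg       -> [-55, -5, -7, 7]
irem       -> [-55, -5, 0]
iadd       -> [-55, -5]
bipush -7  -> [-55, -5, -7]
bipush -6  -> [-55, -5, -7, -6]
isub       -> [-55, -5, -1]

[-55, -5, -1]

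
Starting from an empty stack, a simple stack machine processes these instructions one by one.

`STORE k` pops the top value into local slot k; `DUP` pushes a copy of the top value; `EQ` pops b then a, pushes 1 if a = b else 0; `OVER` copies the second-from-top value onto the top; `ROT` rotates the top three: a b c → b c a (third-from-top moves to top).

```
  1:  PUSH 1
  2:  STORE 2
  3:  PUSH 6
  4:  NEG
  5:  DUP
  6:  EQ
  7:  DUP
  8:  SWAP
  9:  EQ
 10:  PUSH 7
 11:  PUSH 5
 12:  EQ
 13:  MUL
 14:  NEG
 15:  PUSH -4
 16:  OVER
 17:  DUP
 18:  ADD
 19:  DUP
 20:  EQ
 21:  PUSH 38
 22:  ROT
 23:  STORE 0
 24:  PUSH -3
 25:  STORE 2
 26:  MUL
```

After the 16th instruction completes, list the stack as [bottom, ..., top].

[0, -4, 0]

PUSH 1  : [1]
STORE 2 : []
PUSH 6  : [6]
NEG     : [-6]
DUP     : [-6, -6]
EQ      : [1]
DUP     : [1, 1]
SWAP    : [1, 1]
EQ      : [1]
PUSH 7  : [1, 7]
PUSH 5  : [1, 7, 5]
EQ      : [1, 0]
MUL     : [0]
NEG     : [0]
PUSH -4 : [0, -4]
OVER    : [0, -4, 0]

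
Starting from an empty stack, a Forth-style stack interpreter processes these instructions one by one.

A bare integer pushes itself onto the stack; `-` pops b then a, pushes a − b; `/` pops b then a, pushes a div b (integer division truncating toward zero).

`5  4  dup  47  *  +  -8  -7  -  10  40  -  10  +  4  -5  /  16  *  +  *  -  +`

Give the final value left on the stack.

177

5   : 5
4   : 5 4
dup : 5 4 4
47  : 5 4 4 47
*   : 5 4 188
+   : 5 192
-8  : 5 192 -8
-7  : 5 192 -8 -7
-   : 5 192 -1
10  : 5 192 -1 10
40  : 5 192 -1 10 40
-   : 5 192 -1 -30
10  : 5 192 -1 -30 10
+   : 5 192 -1 -20
4   : 5 192 -1 -20 4
-5  : 5 192 -1 -20 4 -5
/   : 5 192 -1 -20 0
16  : 5 192 -1 -20 0 16
*   : 5 192 -1 -20 0
+   : 5 192 -1 -20
*   : 5 192 20
-   : 5 172
+   : 177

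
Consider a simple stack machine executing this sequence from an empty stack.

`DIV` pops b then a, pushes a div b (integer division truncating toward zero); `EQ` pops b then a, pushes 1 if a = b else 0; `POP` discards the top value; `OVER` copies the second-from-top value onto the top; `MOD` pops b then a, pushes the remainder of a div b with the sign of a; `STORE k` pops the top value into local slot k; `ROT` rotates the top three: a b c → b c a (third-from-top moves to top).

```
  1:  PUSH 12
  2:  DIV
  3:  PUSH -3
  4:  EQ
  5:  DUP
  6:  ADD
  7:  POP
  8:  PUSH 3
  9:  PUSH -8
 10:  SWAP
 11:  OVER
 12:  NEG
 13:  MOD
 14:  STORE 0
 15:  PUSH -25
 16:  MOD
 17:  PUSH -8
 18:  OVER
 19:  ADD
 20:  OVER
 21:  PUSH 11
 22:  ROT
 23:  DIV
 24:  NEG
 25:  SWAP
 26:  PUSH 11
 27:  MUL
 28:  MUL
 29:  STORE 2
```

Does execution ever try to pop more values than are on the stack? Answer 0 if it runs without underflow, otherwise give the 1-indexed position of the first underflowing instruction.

2

PUSH 12  [12]
DIV  — needs 2 operands, stack has 1 → underflow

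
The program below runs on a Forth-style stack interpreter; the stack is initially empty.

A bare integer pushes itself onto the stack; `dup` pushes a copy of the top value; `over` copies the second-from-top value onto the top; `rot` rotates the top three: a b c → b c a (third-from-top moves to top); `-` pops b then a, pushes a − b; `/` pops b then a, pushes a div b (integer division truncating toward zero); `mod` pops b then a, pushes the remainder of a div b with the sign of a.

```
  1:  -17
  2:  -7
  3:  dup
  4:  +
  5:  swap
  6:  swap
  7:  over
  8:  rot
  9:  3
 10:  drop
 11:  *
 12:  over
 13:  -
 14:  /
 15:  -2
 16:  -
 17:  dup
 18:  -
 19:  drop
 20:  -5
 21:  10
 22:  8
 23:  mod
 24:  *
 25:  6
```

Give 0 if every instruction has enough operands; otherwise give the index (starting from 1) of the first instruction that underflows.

0

-17  : -17
-7   : -17 -7
dup  : -17 -7 -7
+    : -17 -14
swap : -14 -17
swap : -17 -14
over : -17 -14 -17
rot  : -14 -17 -17
3    : -14 -17 -17 3
drop : -14 -17 -17
*    : -14 289
over : -14 289 -14
-    : -14 303
/    : 0
-2   : 0 -2
-    : 2
dup  : 2 2
-    : 0
drop : (empty)
-5   : -5
10   : -5 10
8    : -5 10 8
mod  : -5 2
*    : -10
6    : -10 6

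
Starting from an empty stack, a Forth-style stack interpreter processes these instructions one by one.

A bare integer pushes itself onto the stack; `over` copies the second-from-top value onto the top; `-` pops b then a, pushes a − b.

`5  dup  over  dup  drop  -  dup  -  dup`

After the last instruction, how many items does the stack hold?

3

5    : 5
dup  : 5 5
over : 5 5 5
dup  : 5 5 5 5
drop : 5 5 5
-    : 5 0
dup  : 5 0 0
-    : 5 0
dup  : 5 0 0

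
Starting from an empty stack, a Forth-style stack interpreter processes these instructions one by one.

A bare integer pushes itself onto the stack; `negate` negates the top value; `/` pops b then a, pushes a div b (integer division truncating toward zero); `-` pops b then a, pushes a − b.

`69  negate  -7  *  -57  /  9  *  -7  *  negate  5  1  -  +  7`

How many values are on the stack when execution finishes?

69     -> 69
negate -> -69
-7     -> -69 -7
*      -> 483
-57    -> 483 -57
/      -> -8
9      -> -8 9
*      -> -72
-7     -> -72 -7
*      -> 504
negate -> -504
5      -> -504 5
1      -> -504 5 1
-      -> -504 4
+      -> -500
7      -> -500 7

2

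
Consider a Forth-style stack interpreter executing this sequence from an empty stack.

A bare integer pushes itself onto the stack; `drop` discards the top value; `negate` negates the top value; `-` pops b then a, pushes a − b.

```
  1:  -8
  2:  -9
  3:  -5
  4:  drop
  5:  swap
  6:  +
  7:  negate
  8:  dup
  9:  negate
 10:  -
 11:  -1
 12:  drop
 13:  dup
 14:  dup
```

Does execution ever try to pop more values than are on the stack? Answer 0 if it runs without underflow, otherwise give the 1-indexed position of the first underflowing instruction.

-8     → -8
-9     → -8 -9
-5     → -8 -9 -5
drop   → -8 -9
swap   → -9 -8
+      → -17
negate → 17
dup    → 17 17
negate → 17 -17
-      → 34
-1     → 34 -1
drop   → 34
dup    → 34 34
dup    → 34 34 34

0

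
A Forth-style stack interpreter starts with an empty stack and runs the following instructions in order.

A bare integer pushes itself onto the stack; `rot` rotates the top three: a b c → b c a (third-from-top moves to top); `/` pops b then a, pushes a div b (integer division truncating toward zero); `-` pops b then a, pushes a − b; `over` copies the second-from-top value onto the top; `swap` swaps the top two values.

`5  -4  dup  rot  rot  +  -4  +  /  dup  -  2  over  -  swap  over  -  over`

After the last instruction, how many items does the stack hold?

3

5     5
-4    5 -4
dup   5 -4 -4
rot   -4 -4 5
rot   -4 5 -4
+     -4 1
-4    -4 1 -4
+     -4 -3
/     1
dup   1 1
-     0
2     0 2
over  0 2 0
-     0 2
swap  2 0
over  2 0 2
-     2 -2
over  2 -2 2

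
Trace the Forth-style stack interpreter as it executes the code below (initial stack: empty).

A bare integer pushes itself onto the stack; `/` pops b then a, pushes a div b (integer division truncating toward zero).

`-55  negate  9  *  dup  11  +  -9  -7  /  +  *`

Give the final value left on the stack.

-55     [-55]
negate  [55]
9       [55, 9]
*       [495]
dup     [495, 495]
11      [495, 495, 11]
+       [495, 506]
-9      [495, 506, -9]
-7      [495, 506, -9, -7]
/       [495, 506, 1]
+       [495, 507]
*       [250965]

250965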